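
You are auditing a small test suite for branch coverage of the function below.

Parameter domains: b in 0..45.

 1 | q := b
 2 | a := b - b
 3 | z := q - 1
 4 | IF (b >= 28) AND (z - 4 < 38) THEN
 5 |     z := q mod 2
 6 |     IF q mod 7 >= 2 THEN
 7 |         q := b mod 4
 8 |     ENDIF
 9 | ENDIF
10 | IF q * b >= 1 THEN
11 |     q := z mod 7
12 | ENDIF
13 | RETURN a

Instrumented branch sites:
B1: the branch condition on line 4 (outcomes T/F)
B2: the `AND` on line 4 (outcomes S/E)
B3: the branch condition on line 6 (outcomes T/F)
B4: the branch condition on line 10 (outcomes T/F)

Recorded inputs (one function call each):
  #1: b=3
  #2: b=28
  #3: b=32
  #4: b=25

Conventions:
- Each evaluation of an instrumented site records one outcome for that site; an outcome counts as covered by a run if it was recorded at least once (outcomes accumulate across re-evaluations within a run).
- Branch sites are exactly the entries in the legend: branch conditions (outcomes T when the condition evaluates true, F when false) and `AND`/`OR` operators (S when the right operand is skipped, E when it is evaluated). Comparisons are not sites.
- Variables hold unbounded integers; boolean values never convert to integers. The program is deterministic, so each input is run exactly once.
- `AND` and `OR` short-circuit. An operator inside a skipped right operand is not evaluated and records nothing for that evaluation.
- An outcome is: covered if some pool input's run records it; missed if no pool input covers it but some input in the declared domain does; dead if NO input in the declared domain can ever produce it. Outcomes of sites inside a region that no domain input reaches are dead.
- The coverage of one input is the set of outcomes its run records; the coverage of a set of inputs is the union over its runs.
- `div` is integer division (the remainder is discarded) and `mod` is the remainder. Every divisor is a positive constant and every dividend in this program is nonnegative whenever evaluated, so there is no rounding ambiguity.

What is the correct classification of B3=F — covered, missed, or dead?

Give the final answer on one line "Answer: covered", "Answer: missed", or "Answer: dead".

B3=F is recorded by pool input(s) 2 -> covered

Answer: covered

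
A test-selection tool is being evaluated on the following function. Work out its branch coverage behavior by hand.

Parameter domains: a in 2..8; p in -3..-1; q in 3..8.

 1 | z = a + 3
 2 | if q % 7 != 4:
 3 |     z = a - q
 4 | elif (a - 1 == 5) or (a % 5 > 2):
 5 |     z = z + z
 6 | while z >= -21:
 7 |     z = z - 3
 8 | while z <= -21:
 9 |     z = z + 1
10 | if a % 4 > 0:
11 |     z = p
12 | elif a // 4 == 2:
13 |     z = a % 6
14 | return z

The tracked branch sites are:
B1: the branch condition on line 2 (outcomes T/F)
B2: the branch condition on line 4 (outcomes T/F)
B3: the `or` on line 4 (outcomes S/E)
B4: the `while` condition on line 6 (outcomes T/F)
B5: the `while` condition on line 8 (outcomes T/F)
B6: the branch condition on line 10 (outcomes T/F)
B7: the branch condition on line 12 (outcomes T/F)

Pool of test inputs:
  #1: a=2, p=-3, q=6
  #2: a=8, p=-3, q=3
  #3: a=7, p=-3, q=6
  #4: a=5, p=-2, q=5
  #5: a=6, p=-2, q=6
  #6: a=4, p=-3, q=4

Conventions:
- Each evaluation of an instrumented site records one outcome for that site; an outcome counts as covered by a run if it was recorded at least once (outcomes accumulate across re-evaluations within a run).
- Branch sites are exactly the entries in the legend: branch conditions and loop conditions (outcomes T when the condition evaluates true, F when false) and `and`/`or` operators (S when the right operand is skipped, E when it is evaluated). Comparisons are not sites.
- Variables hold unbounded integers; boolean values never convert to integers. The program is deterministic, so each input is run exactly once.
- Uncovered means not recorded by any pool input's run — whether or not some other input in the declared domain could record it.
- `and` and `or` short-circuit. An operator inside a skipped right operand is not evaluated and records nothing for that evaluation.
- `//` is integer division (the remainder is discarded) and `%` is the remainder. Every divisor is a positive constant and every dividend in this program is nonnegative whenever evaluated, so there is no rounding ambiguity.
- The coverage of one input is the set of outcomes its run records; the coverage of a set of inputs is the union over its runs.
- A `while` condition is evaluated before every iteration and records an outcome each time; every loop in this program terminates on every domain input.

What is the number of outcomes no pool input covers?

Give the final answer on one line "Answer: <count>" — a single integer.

input #1, a=2, p=-3, q=6: events B1->T, B4->T, B4->T, B4->T, B4->T, B4->T, B4->T, B4->F, B5->T, B5->T, B5->F, B6->T; outcomes B1=T, B4=T, B4=F, B5=T, B5=F, B6=T
input #2, a=8, p=-3, q=3: events B1->T, B4->T, B4->T, B4->T, B4->T, B4->T, B4->T, B4->T, B4->T, B4->T, B4->F, B5->T, B5->T, B5->F, ...; outcomes B1=T, B4=T, B4=F, B5=T, B5=F, B6=F, B7=T
input #3, a=7, p=-3, q=6: events B1->T, B4->T, B4->T, B4->T, B4->T, B4->T, B4->T, B4->T, B4->T, B4->F, B5->T, B5->T, B5->T, B5->F, ...; outcomes B1=T, B4=T, B4=F, B5=T, B5=F, B6=T
input #4, a=5, p=-2, q=5: events B1->T, B4->T, B4->T, B4->T, B4->T, B4->T, B4->T, B4->T, B4->T, B4->F, B5->T, B5->T, B5->T, B5->T, ...; outcomes B1=T, B4=T, B4=F, B5=T, B5=F, B6=T
input #5, a=6, p=-2, q=6: events B1->T, B4->T, B4->T, B4->T, B4->T, B4->T, B4->T, B4->T, B4->T, B4->F, B5->T, B5->T, B5->T, B5->T, ...; outcomes B1=T, B4=T, B4=F, B5=T, B5=F, B6=T
input #6, a=4, p=-3, q=4: events B1->F, B3->E, B2->T, B4->T, B4->T, B4->T, B4->T, B4->T, B4->T, B4->T, B4->T, B4->T, B4->T, B4->T, ...; outcomes B1=F, B2=T, B3=E, B4=T, B4=F, B5=T, B5=F, B6=F, B7=F
union over the pool: B1=T, B1=F, B2=T, B3=E, B4=T, B4=F, B5=T, B5=F, B6=T, B6=F, B7=T, B7=F
uncovered (2 of 14): B2=F, B3=S

Answer: 2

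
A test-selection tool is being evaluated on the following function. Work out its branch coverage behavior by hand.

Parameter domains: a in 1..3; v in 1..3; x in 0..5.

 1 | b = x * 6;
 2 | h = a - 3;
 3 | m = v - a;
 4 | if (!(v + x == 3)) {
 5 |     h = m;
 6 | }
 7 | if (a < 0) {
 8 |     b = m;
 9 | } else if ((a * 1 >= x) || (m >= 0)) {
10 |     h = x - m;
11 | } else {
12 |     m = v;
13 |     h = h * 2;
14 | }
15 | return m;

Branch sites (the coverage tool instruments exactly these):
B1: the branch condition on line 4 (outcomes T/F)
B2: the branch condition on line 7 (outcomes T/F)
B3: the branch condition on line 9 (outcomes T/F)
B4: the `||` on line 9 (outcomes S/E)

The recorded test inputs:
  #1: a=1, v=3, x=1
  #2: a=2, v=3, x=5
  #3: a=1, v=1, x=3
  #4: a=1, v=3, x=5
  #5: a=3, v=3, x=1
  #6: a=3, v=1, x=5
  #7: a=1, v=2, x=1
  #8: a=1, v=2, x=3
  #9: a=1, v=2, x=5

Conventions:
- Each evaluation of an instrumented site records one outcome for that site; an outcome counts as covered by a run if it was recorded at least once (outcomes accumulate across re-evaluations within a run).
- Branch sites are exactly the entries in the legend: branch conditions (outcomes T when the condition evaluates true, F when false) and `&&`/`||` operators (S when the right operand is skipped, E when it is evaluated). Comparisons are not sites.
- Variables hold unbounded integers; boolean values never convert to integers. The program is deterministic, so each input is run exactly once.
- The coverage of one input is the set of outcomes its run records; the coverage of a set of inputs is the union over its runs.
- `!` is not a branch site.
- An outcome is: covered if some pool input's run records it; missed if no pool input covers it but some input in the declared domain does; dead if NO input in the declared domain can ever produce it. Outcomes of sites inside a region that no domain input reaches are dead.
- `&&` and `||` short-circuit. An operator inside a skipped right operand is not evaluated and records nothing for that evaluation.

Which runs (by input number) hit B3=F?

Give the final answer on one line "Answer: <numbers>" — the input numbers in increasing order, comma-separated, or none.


input #1 (a=1, v=3, x=1): never hits B3=F
input #2 (a=2, v=3, x=5): never hits B3=F
input #3 (a=1, v=1, x=3): never hits B3=F
input #4 (a=1, v=3, x=5): never hits B3=F
input #5 (a=3, v=3, x=1): never hits B3=F
input #6 (a=3, v=1, x=5): hits B3=F
input #7 (a=1, v=2, x=1): never hits B3=F
input #8 (a=1, v=2, x=3): never hits B3=F
input #9 (a=1, v=2, x=5): never hits B3=F
Answer: 6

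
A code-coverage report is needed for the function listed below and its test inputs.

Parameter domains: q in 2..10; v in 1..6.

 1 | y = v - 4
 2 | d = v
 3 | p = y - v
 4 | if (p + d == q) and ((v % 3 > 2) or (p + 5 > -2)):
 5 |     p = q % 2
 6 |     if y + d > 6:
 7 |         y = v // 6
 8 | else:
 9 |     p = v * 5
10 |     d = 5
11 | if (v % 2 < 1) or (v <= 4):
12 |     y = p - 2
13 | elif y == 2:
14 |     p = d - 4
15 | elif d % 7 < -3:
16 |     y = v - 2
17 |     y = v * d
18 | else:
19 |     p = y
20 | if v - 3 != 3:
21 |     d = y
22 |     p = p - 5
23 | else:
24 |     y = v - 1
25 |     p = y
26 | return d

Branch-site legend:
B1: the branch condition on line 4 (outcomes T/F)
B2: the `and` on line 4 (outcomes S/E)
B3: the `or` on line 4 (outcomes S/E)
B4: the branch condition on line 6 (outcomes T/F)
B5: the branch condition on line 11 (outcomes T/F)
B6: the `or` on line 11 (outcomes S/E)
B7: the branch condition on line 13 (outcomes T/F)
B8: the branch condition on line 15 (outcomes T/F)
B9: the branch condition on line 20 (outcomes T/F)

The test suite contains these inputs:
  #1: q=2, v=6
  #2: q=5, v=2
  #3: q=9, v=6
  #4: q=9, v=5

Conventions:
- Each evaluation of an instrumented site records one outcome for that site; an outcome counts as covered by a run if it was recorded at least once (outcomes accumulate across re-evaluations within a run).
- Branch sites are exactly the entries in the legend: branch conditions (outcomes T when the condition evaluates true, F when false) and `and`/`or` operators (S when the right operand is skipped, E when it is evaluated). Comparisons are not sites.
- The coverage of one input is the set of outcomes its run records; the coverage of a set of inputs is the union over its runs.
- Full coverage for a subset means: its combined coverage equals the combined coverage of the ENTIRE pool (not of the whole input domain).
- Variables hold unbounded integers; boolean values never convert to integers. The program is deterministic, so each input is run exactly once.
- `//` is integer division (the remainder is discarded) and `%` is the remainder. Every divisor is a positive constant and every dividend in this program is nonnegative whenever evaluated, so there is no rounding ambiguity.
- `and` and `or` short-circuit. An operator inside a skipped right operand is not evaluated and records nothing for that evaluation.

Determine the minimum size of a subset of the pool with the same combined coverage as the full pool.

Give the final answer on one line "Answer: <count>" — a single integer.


input #1 (q=2, v=6): events B2->E, B3->E, B1->T, B4->T, B6->S, B5->T, B9->F; covers B1=T, B2=E, B3=E, B4=T, B5=T, B6=S, B9=F
input #2 (q=5, v=2): events B2->S, B1->F, B6->S, B5->T, B9->T; covers B1=F, B2=S, B5=T, B6=S, B9=T
input #3 (q=9, v=6): events B2->S, B1->F, B6->S, B5->T, B9->F; covers B1=F, B2=S, B5=T, B6=S, B9=F
input #4 (q=9, v=5): events B2->S, B1->F, B6->E, B5->F, B7->F, B8->F, B9->T; covers B1=F, B2=S, B5=F, B6=E, B7=F, B8=F, B9=T
the full pool covers 14 outcomes: B1=T, B1=F, B2=S, B2=E, B3=E, B4=T, B5=T, B5=F, B6=S, B6=E, B7=F, B8=F, B9=T, B9=F
checked all size-1 subsets: none covers 14 outcomes (max 7/14)
at size 2, {1, 4} reaches all 14 outcomes; every lexicographically earlier size-2 subset fails
Answer: 2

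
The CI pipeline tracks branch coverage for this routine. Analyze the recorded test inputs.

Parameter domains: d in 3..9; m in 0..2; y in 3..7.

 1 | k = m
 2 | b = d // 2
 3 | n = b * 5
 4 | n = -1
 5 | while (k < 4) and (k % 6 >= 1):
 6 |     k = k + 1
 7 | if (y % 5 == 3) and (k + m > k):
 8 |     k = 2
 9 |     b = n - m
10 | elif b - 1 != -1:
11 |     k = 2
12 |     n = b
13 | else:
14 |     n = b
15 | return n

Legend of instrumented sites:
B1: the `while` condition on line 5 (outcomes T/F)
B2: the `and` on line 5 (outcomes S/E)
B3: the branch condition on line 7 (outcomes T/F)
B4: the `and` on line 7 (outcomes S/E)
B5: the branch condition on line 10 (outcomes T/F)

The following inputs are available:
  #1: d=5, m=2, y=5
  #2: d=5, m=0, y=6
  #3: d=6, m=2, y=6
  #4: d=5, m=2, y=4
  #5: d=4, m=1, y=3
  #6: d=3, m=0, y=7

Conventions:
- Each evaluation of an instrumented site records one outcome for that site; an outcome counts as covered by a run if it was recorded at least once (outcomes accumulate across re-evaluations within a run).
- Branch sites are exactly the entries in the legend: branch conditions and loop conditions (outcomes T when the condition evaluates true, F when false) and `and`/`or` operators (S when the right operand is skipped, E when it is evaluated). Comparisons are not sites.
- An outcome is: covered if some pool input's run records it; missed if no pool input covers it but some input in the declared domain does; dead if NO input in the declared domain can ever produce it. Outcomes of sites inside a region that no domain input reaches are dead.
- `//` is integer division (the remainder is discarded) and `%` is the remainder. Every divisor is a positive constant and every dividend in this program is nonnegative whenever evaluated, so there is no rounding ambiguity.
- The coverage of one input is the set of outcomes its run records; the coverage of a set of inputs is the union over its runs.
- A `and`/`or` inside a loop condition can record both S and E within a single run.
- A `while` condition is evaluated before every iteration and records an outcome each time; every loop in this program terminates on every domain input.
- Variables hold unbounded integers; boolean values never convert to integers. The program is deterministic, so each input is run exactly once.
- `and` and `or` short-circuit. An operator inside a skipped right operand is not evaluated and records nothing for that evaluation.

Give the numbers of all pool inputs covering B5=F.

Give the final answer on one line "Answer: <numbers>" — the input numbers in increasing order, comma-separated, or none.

input #1 (d=5, m=2, y=5): does not produce B5=F
input #2 (d=5, m=0, y=6): does not produce B5=F
input #3 (d=6, m=2, y=6): does not produce B5=F
input #4 (d=5, m=2, y=4): does not produce B5=F
input #5 (d=4, m=1, y=3): does not produce B5=F
input #6 (d=3, m=0, y=7): does not produce B5=F

Answer: none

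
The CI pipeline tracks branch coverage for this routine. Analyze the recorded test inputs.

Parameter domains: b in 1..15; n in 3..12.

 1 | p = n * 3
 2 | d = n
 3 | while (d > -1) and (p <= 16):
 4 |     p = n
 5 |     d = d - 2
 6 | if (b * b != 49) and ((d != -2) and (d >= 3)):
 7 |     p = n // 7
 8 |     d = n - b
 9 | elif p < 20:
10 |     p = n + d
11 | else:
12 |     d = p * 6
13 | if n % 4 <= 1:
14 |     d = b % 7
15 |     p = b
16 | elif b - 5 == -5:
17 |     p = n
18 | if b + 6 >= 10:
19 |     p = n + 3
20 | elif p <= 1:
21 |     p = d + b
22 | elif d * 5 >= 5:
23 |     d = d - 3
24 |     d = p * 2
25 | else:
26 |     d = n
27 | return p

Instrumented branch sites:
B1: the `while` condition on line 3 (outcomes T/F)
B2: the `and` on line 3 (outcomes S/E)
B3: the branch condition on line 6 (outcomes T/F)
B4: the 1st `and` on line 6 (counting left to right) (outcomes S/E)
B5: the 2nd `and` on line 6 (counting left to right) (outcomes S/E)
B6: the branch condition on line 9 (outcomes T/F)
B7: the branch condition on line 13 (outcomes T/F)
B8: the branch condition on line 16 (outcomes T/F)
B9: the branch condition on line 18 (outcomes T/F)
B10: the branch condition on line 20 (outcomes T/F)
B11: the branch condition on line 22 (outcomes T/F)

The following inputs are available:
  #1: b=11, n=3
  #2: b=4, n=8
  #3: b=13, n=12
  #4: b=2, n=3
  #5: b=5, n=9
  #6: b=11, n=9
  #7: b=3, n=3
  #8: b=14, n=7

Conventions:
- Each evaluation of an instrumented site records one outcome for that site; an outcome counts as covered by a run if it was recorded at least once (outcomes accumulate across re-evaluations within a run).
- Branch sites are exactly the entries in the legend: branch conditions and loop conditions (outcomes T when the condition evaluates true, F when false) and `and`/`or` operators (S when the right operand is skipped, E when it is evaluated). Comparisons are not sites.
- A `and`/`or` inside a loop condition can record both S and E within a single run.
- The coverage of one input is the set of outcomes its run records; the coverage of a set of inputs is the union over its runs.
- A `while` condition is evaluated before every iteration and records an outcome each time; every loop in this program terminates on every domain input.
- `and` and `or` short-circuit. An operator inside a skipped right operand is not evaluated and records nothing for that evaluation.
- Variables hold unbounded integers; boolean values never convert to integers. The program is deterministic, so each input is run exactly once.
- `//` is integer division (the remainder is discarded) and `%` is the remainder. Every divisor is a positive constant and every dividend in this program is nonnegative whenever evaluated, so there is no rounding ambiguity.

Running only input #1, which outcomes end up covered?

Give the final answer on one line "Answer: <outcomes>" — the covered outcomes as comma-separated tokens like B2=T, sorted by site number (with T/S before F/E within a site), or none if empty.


Event log for input #1 (b=11, n=3):
  B2->E, B1->T, B2->E, B1->T, B2->S, B1->F, B4->E, B5->E, B3->F, B6->T
  B7->F, B8->F, B9->T
as a set, this run covers: B1=T, B1=F, B2=S, B2=E, B3=F, B4=E, B5=E, B6=T, B7=F, B8=F, B9=T
Answer: B1=T, B1=F, B2=S, B2=E, B3=F, B4=E, B5=E, B6=T, B7=F, B8=F, B9=T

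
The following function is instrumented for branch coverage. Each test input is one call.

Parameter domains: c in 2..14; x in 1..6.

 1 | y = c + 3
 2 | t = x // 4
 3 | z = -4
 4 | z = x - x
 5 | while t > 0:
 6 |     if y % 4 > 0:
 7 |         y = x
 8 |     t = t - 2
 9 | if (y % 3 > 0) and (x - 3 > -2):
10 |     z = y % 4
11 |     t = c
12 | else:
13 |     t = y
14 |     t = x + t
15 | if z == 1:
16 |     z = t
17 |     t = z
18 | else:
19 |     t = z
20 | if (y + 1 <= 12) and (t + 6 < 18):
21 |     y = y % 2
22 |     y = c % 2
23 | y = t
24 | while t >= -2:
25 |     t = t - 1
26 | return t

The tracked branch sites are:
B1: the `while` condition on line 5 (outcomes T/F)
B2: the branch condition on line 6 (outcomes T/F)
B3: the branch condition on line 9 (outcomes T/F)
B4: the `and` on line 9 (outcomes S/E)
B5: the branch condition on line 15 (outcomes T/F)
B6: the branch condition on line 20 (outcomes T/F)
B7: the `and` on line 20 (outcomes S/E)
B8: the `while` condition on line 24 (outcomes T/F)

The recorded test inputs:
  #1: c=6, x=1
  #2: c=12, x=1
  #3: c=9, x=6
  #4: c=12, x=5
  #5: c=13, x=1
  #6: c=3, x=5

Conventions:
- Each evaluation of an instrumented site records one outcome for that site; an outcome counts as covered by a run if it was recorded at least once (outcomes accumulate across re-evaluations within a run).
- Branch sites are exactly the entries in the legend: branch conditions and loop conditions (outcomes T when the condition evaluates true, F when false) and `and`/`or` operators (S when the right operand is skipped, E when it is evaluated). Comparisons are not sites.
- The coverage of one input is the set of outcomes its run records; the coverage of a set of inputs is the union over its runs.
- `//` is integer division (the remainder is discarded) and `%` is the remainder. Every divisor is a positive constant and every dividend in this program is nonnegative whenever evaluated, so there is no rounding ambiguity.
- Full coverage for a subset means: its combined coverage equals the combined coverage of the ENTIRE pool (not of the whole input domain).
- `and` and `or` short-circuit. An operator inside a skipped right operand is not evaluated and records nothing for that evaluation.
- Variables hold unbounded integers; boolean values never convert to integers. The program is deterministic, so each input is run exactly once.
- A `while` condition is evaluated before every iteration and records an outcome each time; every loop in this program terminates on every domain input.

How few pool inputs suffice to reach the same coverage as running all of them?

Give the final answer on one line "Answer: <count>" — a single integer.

input #1, c=6, x=1: outcomes B1=F, B3=F, B4=S, B5=F, B6=T, B7=E, B8=T, B8=F
input #2, c=12, x=1: outcomes B1=F, B3=F, B4=S, B5=F, B6=F, B7=S, B8=T, B8=F
input #3, c=9, x=6: outcomes B1=T, B1=F, B2=F, B3=F, B4=S, B5=F, B6=F, B7=S, B8=T, B8=F
input #4, c=12, x=5: outcomes B1=T, B1=F, B2=T, B3=T, B4=E, B5=T, B6=F, B7=E, B8=T, B8=F
input #5, c=13, x=1: outcomes B1=F, B3=F, B4=E, B5=F, B6=F, B7=S, B8=T, B8=F
input #6, c=3, x=5: outcomes B1=T, B1=F, B2=T, B3=T, B4=E, B5=T, B6=T, B7=E, B8=T, B8=F
the full pool covers 16 outcomes: B1=T, B1=F, B2=T, B2=F, B3=T, B3=F, B4=S, B4=E, B5=T, B5=F, B6=T, B6=F, B7=S, B7=E, B8=T, B8=F
no size-1 subset reaches all 16 outcomes (best union: 10/16)
at size 2, {3, 6} reaches all 16 outcomes; every lexicographically earlier size-2 subset fails

Answer: 2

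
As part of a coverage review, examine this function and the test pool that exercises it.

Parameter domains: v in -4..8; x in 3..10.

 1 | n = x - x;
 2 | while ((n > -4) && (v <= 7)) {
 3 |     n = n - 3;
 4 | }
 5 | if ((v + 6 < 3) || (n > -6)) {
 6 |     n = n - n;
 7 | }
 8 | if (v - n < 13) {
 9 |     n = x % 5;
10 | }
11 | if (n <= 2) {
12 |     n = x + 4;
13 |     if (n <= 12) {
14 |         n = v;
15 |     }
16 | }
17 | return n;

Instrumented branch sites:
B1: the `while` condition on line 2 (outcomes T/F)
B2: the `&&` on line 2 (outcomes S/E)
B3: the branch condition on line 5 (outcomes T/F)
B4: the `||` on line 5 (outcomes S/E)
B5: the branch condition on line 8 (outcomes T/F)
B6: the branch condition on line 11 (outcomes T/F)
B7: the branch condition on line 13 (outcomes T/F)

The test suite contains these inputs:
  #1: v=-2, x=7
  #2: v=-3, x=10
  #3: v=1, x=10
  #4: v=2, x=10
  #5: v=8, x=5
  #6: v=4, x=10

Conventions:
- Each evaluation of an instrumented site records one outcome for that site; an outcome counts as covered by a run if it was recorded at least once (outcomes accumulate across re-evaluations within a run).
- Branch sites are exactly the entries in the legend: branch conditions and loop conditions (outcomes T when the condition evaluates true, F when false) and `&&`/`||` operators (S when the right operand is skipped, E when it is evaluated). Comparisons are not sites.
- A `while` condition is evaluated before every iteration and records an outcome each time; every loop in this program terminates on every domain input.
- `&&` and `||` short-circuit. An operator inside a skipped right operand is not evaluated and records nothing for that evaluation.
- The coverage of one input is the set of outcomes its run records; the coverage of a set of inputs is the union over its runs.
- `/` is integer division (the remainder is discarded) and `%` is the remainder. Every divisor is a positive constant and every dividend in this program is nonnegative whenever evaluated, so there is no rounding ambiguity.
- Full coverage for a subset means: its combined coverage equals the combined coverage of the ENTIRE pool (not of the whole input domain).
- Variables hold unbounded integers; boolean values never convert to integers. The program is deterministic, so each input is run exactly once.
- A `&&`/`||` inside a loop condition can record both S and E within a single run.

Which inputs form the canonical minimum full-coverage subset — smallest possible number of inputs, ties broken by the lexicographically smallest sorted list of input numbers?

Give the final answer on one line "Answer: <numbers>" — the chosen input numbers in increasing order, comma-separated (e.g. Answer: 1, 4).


test 1 (v=-2, x=7) fires B2->E, B1->T, B2->E, B1->T, B2->S, B1->F, B4->E, B3->F, B5->T, B6->T, B7->T; hits B1=T, B1=F, B2=S, B2=E, B3=F, B4=E, B5=T, B6=T, B7=T
test 2 (v=-3, x=10) fires B2->E, B1->T, B2->E, B1->T, B2->S, B1->F, B4->E, B3->F, B5->T, B6->T, B7->F; hits B1=T, B1=F, B2=S, B2=E, B3=F, B4=E, B5=T, B6=T, B7=F
test 3 (v=1, x=10) fires B2->E, B1->T, B2->E, B1->T, B2->S, B1->F, B4->E, B3->F, B5->T, B6->T, B7->F; hits B1=T, B1=F, B2=S, B2=E, B3=F, B4=E, B5=T, B6=T, B7=F
test 4 (v=2, x=10) fires B2->E, B1->T, B2->E, B1->T, B2->S, B1->F, B4->E, B3->F, B5->T, B6->T, B7->F; hits B1=T, B1=F, B2=S, B2=E, B3=F, B4=E, B5=T, B6=T, B7=F
test 5 (v=8, x=5) fires B2->E, B1->F, B4->E, B3->T, B5->T, B6->T, B7->T; hits B1=F, B2=E, B3=T, B4=E, B5=T, B6=T, B7=T
test 6 (v=4, x=10) fires B2->E, B1->T, B2->E, B1->T, B2->S, B1->F, B4->E, B3->F, B5->T, B6->T, B7->F; hits B1=T, B1=F, B2=S, B2=E, B3=F, B4=E, B5=T, B6=T, B7=F
the full pool covers 11 outcomes: B1=T, B1=F, B2=S, B2=E, B3=T, B3=F, B4=E, B5=T, B6=T, B7=T, B7=F
size 1 is not enough: best union over all size-1 subsets is 9/11
size 2: inputs {2, 5} cover all 11 outcomes, and no lexicographically smaller subset of this size does
Answer: 2, 5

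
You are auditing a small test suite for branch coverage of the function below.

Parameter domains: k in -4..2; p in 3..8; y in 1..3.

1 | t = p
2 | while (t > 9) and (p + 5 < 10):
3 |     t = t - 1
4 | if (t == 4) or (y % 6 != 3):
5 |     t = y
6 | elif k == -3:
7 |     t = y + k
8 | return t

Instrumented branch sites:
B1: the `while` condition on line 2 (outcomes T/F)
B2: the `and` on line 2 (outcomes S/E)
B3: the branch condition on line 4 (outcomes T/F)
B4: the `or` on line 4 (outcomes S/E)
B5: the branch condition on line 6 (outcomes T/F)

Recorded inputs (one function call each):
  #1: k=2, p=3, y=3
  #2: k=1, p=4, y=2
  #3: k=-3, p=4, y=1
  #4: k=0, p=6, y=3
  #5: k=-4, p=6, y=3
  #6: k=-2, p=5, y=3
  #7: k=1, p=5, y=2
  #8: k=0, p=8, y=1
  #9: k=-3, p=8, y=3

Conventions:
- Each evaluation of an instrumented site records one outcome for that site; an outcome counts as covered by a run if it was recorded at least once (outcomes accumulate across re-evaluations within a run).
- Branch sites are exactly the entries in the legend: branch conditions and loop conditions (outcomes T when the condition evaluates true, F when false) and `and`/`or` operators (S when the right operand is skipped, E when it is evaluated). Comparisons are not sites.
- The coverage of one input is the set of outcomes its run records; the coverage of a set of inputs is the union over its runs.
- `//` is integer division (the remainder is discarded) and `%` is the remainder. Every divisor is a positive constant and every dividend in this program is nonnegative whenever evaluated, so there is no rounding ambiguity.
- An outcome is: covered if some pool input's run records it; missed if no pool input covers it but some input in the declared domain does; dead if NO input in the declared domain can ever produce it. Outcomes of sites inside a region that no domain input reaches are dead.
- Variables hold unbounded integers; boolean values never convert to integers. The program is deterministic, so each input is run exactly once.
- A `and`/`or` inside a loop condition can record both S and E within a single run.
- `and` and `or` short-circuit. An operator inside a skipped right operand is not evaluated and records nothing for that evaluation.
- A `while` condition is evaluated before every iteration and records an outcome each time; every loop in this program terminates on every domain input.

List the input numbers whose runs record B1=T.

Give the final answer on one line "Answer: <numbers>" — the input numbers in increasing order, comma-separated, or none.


input #1 (k=2, p=3, y=3): misses B1=T
input #2 (k=1, p=4, y=2): misses B1=T
input #3 (k=-3, p=4, y=1): misses B1=T
input #4 (k=0, p=6, y=3): misses B1=T
input #5 (k=-4, p=6, y=3): misses B1=T
input #6 (k=-2, p=5, y=3): misses B1=T
input #7 (k=1, p=5, y=2): misses B1=T
input #8 (k=0, p=8, y=1): misses B1=T
input #9 (k=-3, p=8, y=3): misses B1=T
Answer: none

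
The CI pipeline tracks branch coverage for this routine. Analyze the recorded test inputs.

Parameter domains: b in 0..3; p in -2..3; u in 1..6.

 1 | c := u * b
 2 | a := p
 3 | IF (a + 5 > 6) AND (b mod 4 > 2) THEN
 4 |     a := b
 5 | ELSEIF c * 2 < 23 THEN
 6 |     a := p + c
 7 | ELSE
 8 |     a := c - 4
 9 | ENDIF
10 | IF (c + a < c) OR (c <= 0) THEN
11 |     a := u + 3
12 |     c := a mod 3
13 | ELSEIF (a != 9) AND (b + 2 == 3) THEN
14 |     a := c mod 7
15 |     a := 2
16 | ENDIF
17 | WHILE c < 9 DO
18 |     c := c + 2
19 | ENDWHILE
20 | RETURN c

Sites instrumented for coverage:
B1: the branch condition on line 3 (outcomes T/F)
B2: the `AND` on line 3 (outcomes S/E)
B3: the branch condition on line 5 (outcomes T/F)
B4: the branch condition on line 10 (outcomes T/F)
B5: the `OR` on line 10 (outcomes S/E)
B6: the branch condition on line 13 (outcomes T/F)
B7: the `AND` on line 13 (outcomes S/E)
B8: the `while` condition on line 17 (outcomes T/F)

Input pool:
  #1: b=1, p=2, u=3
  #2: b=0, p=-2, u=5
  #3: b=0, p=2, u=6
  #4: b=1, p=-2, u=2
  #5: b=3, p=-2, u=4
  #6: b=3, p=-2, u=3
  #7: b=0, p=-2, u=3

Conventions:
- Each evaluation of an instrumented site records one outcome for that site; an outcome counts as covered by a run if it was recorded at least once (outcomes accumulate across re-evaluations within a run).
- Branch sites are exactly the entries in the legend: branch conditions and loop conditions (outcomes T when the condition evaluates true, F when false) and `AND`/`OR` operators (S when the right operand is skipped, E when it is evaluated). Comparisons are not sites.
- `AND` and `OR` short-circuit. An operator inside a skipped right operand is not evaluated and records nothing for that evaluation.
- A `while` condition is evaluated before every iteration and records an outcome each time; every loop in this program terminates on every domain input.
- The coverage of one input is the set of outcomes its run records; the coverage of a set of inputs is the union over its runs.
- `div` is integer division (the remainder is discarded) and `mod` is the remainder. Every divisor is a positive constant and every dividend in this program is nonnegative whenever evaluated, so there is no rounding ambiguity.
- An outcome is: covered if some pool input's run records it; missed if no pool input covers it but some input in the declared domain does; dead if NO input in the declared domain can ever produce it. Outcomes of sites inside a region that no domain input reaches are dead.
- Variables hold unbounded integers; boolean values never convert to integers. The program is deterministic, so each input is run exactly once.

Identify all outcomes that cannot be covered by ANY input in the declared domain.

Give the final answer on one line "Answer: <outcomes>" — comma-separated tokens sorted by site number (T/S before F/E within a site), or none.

sweeping the full domain (144 inputs) for each outcome:
  reachable outcomes have witnesses, e.g. B1=T (e.g. b=3, p=2, u=1), B1=F (e.g. b=0, p=-2, u=1), B2=S (e.g. b=0, p=-2, u=1), B2=E (e.g. b=0, p=2, u=1)

Answer: none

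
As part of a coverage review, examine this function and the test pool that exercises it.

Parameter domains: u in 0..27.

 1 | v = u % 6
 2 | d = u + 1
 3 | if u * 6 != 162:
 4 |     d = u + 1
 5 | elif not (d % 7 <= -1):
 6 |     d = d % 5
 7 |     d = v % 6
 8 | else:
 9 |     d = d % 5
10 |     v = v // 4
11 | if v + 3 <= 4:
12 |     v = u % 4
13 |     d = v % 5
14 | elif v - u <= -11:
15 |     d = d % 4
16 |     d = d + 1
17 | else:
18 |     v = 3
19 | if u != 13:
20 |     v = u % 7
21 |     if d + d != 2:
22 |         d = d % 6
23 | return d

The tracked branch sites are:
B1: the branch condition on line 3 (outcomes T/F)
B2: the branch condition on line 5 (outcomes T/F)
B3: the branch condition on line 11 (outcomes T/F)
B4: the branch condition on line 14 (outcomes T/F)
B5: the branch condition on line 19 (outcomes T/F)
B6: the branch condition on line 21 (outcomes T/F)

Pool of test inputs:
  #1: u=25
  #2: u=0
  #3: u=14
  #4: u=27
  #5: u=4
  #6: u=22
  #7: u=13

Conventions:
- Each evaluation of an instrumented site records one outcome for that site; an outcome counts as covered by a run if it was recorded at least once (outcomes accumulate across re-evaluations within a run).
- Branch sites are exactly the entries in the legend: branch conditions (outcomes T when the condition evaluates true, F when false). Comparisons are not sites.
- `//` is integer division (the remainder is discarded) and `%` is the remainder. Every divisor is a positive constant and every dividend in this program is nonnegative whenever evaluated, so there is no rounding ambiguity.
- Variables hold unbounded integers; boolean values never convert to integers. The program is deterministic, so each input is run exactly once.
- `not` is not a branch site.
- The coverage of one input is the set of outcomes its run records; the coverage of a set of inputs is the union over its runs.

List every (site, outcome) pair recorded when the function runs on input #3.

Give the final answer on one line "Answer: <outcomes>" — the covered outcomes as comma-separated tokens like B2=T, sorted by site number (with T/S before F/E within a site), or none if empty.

Running input #3 (u=14), event by event:
  B1->T, B3->F, B4->T, B5->T, B6->T
collecting distinct outcomes: B1=T, B3=F, B4=T, B5=T, B6=T

Answer: B1=T, B3=F, B4=T, B5=T, B6=T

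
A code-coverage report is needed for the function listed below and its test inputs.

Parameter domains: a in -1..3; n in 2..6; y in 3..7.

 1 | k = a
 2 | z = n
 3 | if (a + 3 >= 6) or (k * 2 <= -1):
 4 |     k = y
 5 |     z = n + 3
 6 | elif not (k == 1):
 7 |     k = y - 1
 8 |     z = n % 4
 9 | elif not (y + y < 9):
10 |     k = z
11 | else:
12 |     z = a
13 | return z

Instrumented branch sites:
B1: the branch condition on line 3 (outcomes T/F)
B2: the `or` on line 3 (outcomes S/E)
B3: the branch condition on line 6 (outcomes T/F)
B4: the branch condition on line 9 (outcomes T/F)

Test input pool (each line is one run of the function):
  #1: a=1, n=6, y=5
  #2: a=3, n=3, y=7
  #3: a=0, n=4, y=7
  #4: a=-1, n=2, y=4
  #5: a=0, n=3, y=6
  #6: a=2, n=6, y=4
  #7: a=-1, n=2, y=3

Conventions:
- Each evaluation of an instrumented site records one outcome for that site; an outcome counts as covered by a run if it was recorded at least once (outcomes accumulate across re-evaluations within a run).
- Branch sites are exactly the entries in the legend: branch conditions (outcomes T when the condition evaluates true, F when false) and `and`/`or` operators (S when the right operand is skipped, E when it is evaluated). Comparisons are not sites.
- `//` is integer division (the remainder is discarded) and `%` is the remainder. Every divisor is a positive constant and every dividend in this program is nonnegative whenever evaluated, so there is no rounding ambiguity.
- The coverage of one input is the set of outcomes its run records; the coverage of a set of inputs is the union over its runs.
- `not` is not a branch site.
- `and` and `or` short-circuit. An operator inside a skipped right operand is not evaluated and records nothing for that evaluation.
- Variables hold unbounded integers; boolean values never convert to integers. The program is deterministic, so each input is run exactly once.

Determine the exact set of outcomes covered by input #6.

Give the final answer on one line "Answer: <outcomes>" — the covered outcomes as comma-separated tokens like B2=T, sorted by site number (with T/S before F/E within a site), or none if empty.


Simulating input #6 (a=2, n=6, y=4) step by step:
  B2->E, B1->F, B3->T
distinct outcomes covered: B1=F, B2=E, B3=T
Answer: B1=F, B2=E, B3=T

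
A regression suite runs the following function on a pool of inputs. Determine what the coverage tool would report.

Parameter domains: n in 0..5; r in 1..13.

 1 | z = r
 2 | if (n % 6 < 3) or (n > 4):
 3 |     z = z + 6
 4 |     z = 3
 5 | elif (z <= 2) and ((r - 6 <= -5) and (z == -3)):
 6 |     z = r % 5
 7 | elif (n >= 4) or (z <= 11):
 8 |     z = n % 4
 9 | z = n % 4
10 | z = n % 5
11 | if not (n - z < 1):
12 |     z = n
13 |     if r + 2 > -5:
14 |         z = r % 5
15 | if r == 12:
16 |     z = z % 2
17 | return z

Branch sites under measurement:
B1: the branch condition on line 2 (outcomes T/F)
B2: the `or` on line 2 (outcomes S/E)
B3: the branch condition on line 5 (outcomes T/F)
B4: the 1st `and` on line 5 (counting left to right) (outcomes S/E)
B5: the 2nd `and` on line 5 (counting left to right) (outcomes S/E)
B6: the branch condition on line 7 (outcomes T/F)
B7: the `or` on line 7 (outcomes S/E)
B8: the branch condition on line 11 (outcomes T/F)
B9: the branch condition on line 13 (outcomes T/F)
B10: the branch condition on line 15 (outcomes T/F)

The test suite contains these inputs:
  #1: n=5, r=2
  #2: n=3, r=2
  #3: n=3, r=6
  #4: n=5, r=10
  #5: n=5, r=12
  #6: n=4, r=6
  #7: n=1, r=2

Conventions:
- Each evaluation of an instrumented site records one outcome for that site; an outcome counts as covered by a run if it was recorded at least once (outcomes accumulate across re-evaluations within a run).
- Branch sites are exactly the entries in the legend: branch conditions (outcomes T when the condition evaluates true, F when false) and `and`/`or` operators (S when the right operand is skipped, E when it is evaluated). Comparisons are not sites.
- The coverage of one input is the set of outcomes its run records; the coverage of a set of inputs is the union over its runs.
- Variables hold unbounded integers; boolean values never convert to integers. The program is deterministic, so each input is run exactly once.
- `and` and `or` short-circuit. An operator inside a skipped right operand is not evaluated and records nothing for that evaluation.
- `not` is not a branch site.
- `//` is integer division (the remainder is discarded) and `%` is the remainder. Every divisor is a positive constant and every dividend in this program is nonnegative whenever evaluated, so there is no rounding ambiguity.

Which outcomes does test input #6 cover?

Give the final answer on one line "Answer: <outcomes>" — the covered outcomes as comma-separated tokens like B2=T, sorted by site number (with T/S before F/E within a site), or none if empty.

Tracing the run of input #6 (n=4, r=6):
  B2->E, B1->F, B4->S, B3->F, B7->S, B6->T, B8->F, B10->F
collecting distinct outcomes: B1=F, B2=E, B3=F, B4=S, B6=T, B7=S, B8=F, B10=F

Answer: B1=F, B2=E, B3=F, B4=S, B6=T, B7=S, B8=F, B10=F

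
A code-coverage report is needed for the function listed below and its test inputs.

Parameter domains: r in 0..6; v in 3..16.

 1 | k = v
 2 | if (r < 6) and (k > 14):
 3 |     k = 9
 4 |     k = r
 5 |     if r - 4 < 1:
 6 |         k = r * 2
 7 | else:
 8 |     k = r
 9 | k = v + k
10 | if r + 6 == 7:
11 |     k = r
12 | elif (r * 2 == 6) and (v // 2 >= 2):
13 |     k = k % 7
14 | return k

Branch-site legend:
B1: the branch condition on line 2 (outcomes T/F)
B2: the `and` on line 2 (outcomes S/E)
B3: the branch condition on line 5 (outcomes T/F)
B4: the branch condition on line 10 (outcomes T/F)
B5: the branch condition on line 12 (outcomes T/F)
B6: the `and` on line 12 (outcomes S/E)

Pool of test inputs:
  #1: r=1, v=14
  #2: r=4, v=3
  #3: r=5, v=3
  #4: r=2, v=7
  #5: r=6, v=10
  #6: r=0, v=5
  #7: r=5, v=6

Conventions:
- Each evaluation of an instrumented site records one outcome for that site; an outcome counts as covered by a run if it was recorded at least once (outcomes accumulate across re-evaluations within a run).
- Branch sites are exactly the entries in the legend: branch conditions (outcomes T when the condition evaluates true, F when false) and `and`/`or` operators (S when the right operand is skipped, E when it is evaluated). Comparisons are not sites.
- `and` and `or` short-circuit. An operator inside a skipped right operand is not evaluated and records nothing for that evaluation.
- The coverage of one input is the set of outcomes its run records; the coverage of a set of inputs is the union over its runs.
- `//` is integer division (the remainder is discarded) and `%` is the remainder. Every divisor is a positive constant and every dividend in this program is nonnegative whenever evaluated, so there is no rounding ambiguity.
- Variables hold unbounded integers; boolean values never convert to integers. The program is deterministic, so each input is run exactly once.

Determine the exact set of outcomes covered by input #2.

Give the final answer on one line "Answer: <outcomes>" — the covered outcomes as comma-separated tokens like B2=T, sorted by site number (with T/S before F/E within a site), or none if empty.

Event log for input #2 (r=4, v=3):
  B2->E, B1->F, B4->F, B6->S, B5->F
collecting distinct outcomes: B1=F, B2=E, B4=F, B5=F, B6=S

Answer: B1=F, B2=E, B4=F, B5=F, B6=S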